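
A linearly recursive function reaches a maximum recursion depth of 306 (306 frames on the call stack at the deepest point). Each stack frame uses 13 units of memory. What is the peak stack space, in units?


Maximum recursion depth = 306 frames
Memory per frame = 13 units
Total stack space = depth * frame_size
= 306 * 13 = 3978


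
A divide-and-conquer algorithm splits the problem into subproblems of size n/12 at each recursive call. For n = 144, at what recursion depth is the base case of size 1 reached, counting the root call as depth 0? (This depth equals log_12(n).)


At each depth, the problem size is divided by 12:
  Depth 0: problem size = 144
  Depth 1: problem size = 12
  Depth 2: problem size = 1 (base case)
The base case is reached at depth log_12(144) = 2 (the tree has 3 levels counting depth 0, but the depth asked for is 2).
Recursion depth = 2


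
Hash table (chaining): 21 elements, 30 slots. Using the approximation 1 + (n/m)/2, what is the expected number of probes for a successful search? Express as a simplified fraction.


Computing expected probes:
alpha = 21/30
= 1 + alpha/2
= 1 + 21/(2*30)
= (2*30 + 21) / (2*30)
= 81/60 = 27/20


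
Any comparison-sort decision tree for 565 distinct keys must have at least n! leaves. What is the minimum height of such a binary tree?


A binary decision tree of height h has at most 2^h leaves and needs at least n! of them, so h >= ceil(log2(n!)).
565! is far too large to multiply out, so use Stirling's series:
  ln(n!) ~ n ln n - n + (1/2) ln(2 pi n) + 1/(12n)  (error below 1/(360 n^3), negligible here)
  ln(565) = 6.3368257
  n ln n = 565 * 6.3368257 = 3580.3065
  (1/2) ln(2 pi * 565) = (1/2) ln(3549.9997) = 4.0874
  1/(12*565) = 0.0001
  ln(565!) ~ 3580.3065 - 565 + 4.0874 + 0.0001 = 3019.3940
Convert to base 2: log2(565!) = 3019.3940 / ln 2 = 3019.3940 / 0.69314718 = 4356.0648
ceil(4356.0648) = 4357


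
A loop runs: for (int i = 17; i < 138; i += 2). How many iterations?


Loop starts at i = 17, increments by 2, stops when i >= 138.
Number of iterations = ceil((138 - 17) / 2)
= ceil(121 / 2)
= 61


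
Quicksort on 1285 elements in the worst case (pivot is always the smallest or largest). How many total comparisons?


In the worst case, each partition step picks the worst pivot:
  Partition 1: 1284 comparisons (n-1 elements to compare)
  Partition 2: 1283 comparisons
  Partition 3: 1282 comparisons
  Partition 4: 1281 comparisons
  Partition 5: 1280 comparisons
  ...
  Last partition: 0 comparisons
Total = (n-1) + (n-2) + ... + 1 + 0 = n*(n-1)/2
= 1285*1284/2 = 824970


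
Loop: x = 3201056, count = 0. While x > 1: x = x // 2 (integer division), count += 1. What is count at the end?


The variable x halves each step:
x = 3201056 -> 1600528 -> 800264 -> 400132 -> 200066 -> 100033 -> 50016 -> 25008 -> 12504 -> 6252 -> 3126 -> 1563 -> 781 -> 390 -> 195 -> 97 -> 48 -> 24 -> 12 -> 6 -> 3 -> 1
Number of halvings = floor(log2(3201056)) = 21


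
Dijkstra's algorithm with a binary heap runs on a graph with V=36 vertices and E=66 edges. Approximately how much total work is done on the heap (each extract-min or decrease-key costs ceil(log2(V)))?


Dijkstra with a binary heap: each vertex is extracted once, each edge may relax once.
Each heap operation costs O(log V).
V + E = 36 + 66 = 102
ceil(log2(36)) = 6 (since 2^5 = 32 < 36 <= 64 = 2^6)
Total heap work = (V+E) * ceil(log2(V)) = 102 * 6 = 612


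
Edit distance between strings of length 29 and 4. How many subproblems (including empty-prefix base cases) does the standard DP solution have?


The table includes base cases (empty prefixes).
Rows: (m+1) = 30
Columns: (n+1) = 5
Total = 30 * 5 = 150


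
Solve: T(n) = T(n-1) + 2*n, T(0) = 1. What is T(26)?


Expanding the recurrence:
T(26) = T(25) + 2*26
       = T(24) + 2*25 + 2*26
       ...
       = T(0) + 2*(1 + 2 + ... + 26)
       = 1 + 2 * 26*27/2
       = 1 + 2 * 351
       = 1 + 702 = 703


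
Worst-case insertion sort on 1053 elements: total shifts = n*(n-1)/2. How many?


Sum of shifts = 1 + 2 + 3 + ... + 1052
= 1053 * 1052 / 2
= 1107756 / 2
= 553878


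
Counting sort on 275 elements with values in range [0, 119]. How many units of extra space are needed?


Output array size: 275 (to store sorted result)
Count array size: 120 (one slot per possible value, range 0 to 119)
Total extra space = 275 + 120 = 395


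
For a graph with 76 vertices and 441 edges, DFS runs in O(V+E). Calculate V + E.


A full DFS traversal visits each vertex once and examines each edge once.
V = 76
E = 441
Sum = 76 + 441 = 517


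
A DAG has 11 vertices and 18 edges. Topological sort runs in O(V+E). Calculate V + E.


V = 11 (vertex processing)
E = 18 (edge processing)
V + E = 11 + 18 = 29


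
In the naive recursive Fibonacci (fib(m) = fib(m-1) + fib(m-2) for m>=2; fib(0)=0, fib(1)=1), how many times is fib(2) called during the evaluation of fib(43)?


Let N(m) = number of times fib(m) is called while evaluating fib(43).
N(43) = 1 (the initial call).
N(42) = 1 (only fib(43) calls it).
For 1 <= m <= 41: fib(m) is called by fib(m+1) and fib(m+2), so
  N(m) = N(m+1) + N(m+2).
fib(0) is called only by fib(2), so N(0) = N(2).
Walk down from m=43:
  N(43)=1, N(42)=1, N(41)=2, N(40)=3, N(39)=5, N(38)=8, N(37)=13, N(36)=21, N(35)=34, N(34)=55, N(33)=89, N(32)=144, N(31)=233, N(30)=377, N(29)=610, N(28)=987, N(27)=1597, N(26)=2584, N(25)=4181, N(24)=6765, N(23)=10946, N(22)=17711, N(21)=28657, N(20)=46368, N(19)=75025, N(18)=121393, N(17)=196418, N(16)=317811, N(15)=514229, N(14)=832040, N(13)=1346269, N(12)=2178309, N(11)=3524578, N(10)=5702887, N(9)=9227465, N(8)=14930352, N(7)=24157817, N(6)=39088169, N(5)=63245986, N(4)=102334155, N(3)=165580141, N(2)=267914296
N(2) = 267914296


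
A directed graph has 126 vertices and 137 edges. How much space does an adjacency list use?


Adjacency list: one list head per vertex + one entry per edge
Vertex heads: 126
Edge entries: 137
Total = 126 + 137 = 263


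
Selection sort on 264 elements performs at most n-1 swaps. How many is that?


Each of the 263 passes places one element in its final position.
Pass 1: swap minimum into position 0
Pass 2: swap minimum of remaining into position 1
...
Pass 263: last two elements, one swap
Maximum swaps = 264 - 1 = 263


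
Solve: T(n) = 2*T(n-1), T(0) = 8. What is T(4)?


Unrolling:
T(4) = 2*T(3) = 2^2*T(2) = ... = 2^4*T(0)
= 2^4 * 8
= 16 * 8 = 128


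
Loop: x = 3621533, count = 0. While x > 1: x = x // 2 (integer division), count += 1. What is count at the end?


The variable x halves each step:
x = 3621533 -> 1810766 -> 905383 -> 452691 -> 226345 -> 113172 -> 56586 -> 28293 -> 14146 -> 7073 -> 3536 -> 1768 -> 884 -> 442 -> 221 -> 110 -> 55 -> 27 -> 13 -> 6 -> 3 -> 1
Number of halvings = floor(log2(3621533)) = 21


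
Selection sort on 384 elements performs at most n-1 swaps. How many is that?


Each of the 383 passes places one element in its final position.
Pass 1: swap minimum into position 0
Pass 2: swap minimum of remaining into position 1
...
Pass 383: last two elements, one swap
Maximum swaps = 384 - 1 = 383


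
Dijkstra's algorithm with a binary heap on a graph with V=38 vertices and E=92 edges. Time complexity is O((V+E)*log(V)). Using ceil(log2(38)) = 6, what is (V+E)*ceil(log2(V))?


Dijkstra with a binary heap: each vertex is extracted once, each edge may relax once.
Each heap operation costs O(log V).
V + E = 38 + 92 = 130
ceil(log2(38)) = 6 (since 2^5 = 32 < 38 <= 64 = 2^6)
Total heap work = (V+E) * ceil(log2(V)) = 130 * 6 = 780


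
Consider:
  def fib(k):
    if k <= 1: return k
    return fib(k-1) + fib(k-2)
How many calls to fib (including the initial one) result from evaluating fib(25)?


Let C(m) = total calls to evaluate fib(m). Then C(0)=C(1)=1, and
C(m) = 1 + C(m-1) + C(m-2) for m >= 2.
Build the table (each entry = 1 + previous two):
  C(0) = 1
  C(1) = 1
  C(2) = 1 + 1 + 1 = 3
  C(3) = 1 + 3 + 1 = 5
  C(4) = 1 + 5 + 3 = 9
  C(5) = 1 + 9 + 5 = 15
  C(6) = 1 + 15 + 9 = 25
  C(7) = 1 + 25 + 15 = 41
  C(8) = 1 + 41 + 25 = 67
  C(9) = 1 + 67 + 41 = 109
  C(10) = 1 + 109 + 67 = 177
  C(11) = 1 + 177 + 109 = 287
  C(12) = 1 + 287 + 177 = 465
  C(13) = 1 + 465 + 287 = 753
  C(14) = 1 + 753 + 465 = 1219
  C(15) = 1 + 1219 + 753 = 1973
  C(16) = 1 + 1973 + 1219 = 3193
  C(17) = 1 + 3193 + 1973 = 5167
  C(18) = 1 + 5167 + 3193 = 8361
  C(19) = 1 + 8361 + 5167 = 13529
  C(20) = 1 + 13529 + 8361 = 21891
  C(21) = 1 + 21891 + 13529 = 35421
  C(22) = 1 + 35421 + 21891 = 57313
  C(23) = 1 + 57313 + 35421 = 92735
  C(24) = 1 + 92735 + 57313 = 150049
  C(25) = 1 + 150049 + 92735 = 242785
Total calls for fib(25) = 242785


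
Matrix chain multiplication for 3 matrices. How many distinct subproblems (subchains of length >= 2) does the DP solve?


Subproblems are indexed by (i, j) where i < j.
Number of such pairs = n*(n-1)/2
= 3 * 2 / 2
= 3


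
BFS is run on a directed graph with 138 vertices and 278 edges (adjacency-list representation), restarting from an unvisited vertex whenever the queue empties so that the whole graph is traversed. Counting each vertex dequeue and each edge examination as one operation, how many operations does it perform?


A full BFS traversal dequeues each vertex exactly once and examines each directed edge exactly once.
V = 138 (vertex processing cost)
E = 278 (edge examination cost)
Total operations proportional to V + E = 138 + 278 = 416


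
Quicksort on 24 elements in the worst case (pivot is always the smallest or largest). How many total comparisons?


In the worst case, each partition step picks the worst pivot:
  Partition 1: 23 comparisons (n-1 elements to compare)
  Partition 2: 22 comparisons
  Partition 3: 21 comparisons
  Partition 4: 20 comparisons
  Partition 5: 19 comparisons
  ...
  Last partition: 0 comparisons
Total = (n-1) + (n-2) + ... + 1 + 0 = n*(n-1)/2
= 24*23/2 = 276


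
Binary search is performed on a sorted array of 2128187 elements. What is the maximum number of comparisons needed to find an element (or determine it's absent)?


Binary search halves the search space each comparison:
  Step 1: search space = 2128187 -> 1064093
  Step 2: search space = 1064093 -> 532046
  Step 3: search space = 532046 -> 266023
  Step 4: search space = 266023 -> 133011
  Step 5: search space = 133011 -> 66505
  Step 6: search space = 66505 -> 33252
  Step 7: search space = 33252 -> 16626
  Step 8: search space = 16626 -> 8313
  Step 9: search space = 8313 -> 4156
  Step 10: search space = 4156 -> 2078
  Step 11: search space = 2078 -> 1039
  Step 12: search space = 1039 -> 519
  Step 13: search space = 519 -> 259
  Step 14: search space = 259 -> 129
  Step 15: search space = 129 -> 64
  Step 16: search space = 64 -> 32
  Step 17: search space = 32 -> 16
  Step 18: search space = 16 -> 8
  Step 19: search space = 8 -> 4
  Step 20: search space = 4 -> 2
  Step 21: search space = 2 -> 1
  Step 22: search space = 1 (final check)
Maximum comparisons = floor(log2(2128187)) + 1 = 21 + 1 = 22


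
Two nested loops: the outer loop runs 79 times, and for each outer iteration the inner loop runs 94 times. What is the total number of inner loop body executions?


Outer loop: 79 iterations
Inner loop: 94 iterations per outer iteration
Total = 79 * 94 = 7426


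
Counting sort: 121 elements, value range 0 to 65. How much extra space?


n = 121 (output array)
k = 66 (count array for 66 distinct values)
Extra space = 121 + 66 = 187


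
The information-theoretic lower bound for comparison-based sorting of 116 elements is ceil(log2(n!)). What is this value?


A binary decision tree of height h has at most 2^h leaves and needs at least n! of them, so h >= ceil(log2(n!)).
116! is far too large to multiply out, so use Stirling's series:
  ln(n!) ~ n ln n - n + (1/2) ln(2 pi n) + 1/(12n)  (error below 1/(360 n^3), negligible here)
  ln(116) = 4.7535902
  n ln n = 116 * 4.7535902 = 551.4165
  (1/2) ln(2 pi * 116) = (1/2) ln(728.8495) = 3.2957
  1/(12*116) = 0.0007
  ln(116!) ~ 551.4165 - 116 + 3.2957 + 0.0007 = 438.7129
Convert to base 2: log2(116!) = 438.7129 / ln 2 = 438.7129 / 0.69314718 = 632.9289
ceil(632.9289) = 633


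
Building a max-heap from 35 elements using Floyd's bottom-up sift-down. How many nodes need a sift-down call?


In a heap of 35 elements (0-indexed array):
  Last element index: 34
  Parent of last element: floor((34 - 1) / 2) = 16
  Internal nodes: indices 0 to 16
  Count = floor(35/2) = 17


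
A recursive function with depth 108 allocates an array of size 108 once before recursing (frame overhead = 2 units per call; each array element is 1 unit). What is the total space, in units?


Array allocation: 108 units (allocated once)
Stack frames: 108 deep * 2 per frame = 216 units
Total = 108 + 216 = 324


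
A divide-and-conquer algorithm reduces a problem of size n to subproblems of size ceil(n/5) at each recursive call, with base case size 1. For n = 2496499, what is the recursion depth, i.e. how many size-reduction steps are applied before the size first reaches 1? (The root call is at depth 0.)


Each step divides the size by 5 (rounding up); after k steps the size is ceil(n/5^k), which equals 1 exactly when 5^k >= n.
So the depth is the smallest k with 5^k >= 2496499, i.e. ceil(log_5(2496499)).
5^9 = 1953125 < 2496499 <= 9765625 = 5^10
Recursion depth = 10


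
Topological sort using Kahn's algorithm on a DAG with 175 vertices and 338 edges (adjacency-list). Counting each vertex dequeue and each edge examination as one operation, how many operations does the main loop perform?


Kahn's algorithm:
  1. Compute in-degrees: O(V + E)
  2. Process queue: each vertex dequeued once (O(V))
     each edge examined once (O(E))
Total = V + E = 175 + 338 = 513


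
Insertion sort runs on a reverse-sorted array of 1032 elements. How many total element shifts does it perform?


Sum of shifts = 1 + 2 + 3 + ... + 1031
= 1032 * 1031 / 2
= 1063992 / 2
= 531996


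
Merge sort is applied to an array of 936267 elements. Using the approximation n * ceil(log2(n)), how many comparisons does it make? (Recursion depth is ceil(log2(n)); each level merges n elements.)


Merge sort divides the array into halves recursively.
Number of levels = ceil(log2(936267)) = 20
At each level, approximately n = 936267 comparisons are needed for merging.
Total comparisons ~ n * ceil(log2(n)) = 936267 * 20 = 18725340


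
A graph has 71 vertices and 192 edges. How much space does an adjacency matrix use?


Adjacency matrix: V x V grid of entries
Space = V^2 = 71^2 = 71 * 71 = 5041


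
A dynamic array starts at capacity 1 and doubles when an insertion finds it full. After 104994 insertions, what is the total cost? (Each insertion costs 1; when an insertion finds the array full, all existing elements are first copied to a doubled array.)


Insertion cost: 104994 (one per element)
Resizes occur just before inserting elements 2, 3, 5, 9, ...
Elements copied at each resize: 1 + 2 + 4 + 8 + 16 + 32 + 64 + 128 + 256 + 512 + 1024 + 2048 + 4096 + 8192 + 16384 + 32768 + 65536
Sum of copies = 131071 (geometric series: 2^k - 1)
Total = 104994 + 131071 = 236065


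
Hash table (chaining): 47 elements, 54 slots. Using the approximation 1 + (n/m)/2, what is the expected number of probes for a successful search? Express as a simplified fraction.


Computing expected probes:
alpha = 47/54
= 1 + alpha/2
= 1 + 47/(2*54)
= (2*54 + 47) / (2*54)
= 155/108


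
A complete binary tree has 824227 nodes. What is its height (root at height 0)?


In a complete binary tree, level k holds nodes 2^k .. 2^(k+1)-1 (1-indexed).
Height = floor(log2(n)) = floor(log2(824227)) = 19
Check: 2^19 = 524288 <= 824227 < 1048576 = 2^20


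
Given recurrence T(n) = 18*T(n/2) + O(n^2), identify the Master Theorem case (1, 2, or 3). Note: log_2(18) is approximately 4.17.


Master Theorem parameters: a=18, b=2, c=2
log_b(a) = 4.17
Compare b^c with a: 2^2 = 4 < 18, so c < log_b(a).
Comparing c=2 vs log_b(a)=4.17:
2 < 4.17 => Case 1
Result: T(n) = O(n^(log_2 18)) ~ O(n^4.17)
Master Theorem case = 1


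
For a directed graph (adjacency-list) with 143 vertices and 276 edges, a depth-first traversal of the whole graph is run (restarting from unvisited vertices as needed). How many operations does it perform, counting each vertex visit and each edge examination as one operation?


A full DFS traversal visits each vertex once and examines each edge once.
V = 143
E = 276
Sum = 143 + 276 = 419


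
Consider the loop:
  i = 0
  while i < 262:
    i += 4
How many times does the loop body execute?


Starting at i = 0, each iteration adds 4.
Iterations until i >= 262:
  Iteration 1: i = 0 -> i = 4
  Iteration 2: i = 4 -> i = 8
  Iteration 3: i = 8 -> i = 12
  Iteration 4: i = 12 -> i = 16
  Iteration 5: i = 16 -> i = 20
  Iteration 6: i = 20 -> i = 24
  Iteration 7: i = 24 -> i = 28
  Iteration 8: i = 28 -> i = 32
  ... continuing ...
Total iterations = ceil(262/4) = 66


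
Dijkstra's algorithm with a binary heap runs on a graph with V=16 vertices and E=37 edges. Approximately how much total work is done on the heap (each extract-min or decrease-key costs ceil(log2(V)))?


Dijkstra with a binary heap: each vertex is extracted once, each edge may relax once.
Each heap operation costs O(log V).
V + E = 16 + 37 = 53
ceil(log2(16)) = 4 (since 2^3 = 8 < 16 <= 16 = 2^4)
Total heap work = (V+E) * ceil(log2(V)) = 53 * 4 = 212


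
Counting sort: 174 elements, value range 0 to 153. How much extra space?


n = 174 (output array)
k = 154 (count array for 154 distinct values)
Extra space = 174 + 154 = 328


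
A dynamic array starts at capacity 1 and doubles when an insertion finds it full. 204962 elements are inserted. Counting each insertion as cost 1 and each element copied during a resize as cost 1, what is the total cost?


n = 204962
Insertion costs: 204962
Resizes copy 1, 2, 4, ... up to the largest power of 2 that is <= n-1 = 204961, i.e. 131072.
Copy costs = 1 + 2 + 4 + 8 + 16 + 32 + 64 + 128 + 256 + 512 + 1024 + 2048 + 4096 + 8192 + 16384 + 32768 + 65536 + 131072 = 262143
Total = 204962 + 262143 = 467105


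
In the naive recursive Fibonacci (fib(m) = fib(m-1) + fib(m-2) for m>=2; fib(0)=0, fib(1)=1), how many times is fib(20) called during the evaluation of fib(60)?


Let N(m) = number of times fib(m) is called while evaluating fib(60).
N(60) = 1 (the initial call).
N(59) = 1 (only fib(60) calls it).
For 1 <= m <= 58: fib(m) is called by fib(m+1) and fib(m+2), so
  N(m) = N(m+1) + N(m+2).
fib(0) is called only by fib(2), so N(0) = N(2).
Walk down from m=60:
  N(60)=1, N(59)=1, N(58)=2, N(57)=3, N(56)=5, N(55)=8, N(54)=13, N(53)=21, N(52)=34, N(51)=55, N(50)=89, N(49)=144, N(48)=233, N(47)=377, N(46)=610, N(45)=987, N(44)=1597, N(43)=2584, N(42)=4181, N(41)=6765, N(40)=10946, N(39)=17711, N(38)=28657, N(37)=46368, N(36)=75025, N(35)=121393, N(34)=196418, N(33)=317811, N(32)=514229, N(31)=832040, N(30)=1346269, N(29)=2178309, N(28)=3524578, N(27)=5702887, N(26)=9227465, N(25)=14930352, N(24)=24157817, N(23)=39088169, N(22)=63245986, N(21)=102334155, N(20)=165580141
N(20) = 165580141


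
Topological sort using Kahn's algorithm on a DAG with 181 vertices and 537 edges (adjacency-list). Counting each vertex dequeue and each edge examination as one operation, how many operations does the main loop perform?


Kahn's algorithm:
  1. Compute in-degrees: O(V + E)
  2. Process queue: each vertex dequeued once (O(V))
     each edge examined once (O(E))
Total = V + E = 181 + 537 = 718


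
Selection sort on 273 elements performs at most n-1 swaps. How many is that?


Each of the 272 passes places one element in its final position.
Pass 1: swap minimum into position 0
Pass 2: swap minimum of remaining into position 1
...
Pass 272: last two elements, one swap
Maximum swaps = 273 - 1 = 272


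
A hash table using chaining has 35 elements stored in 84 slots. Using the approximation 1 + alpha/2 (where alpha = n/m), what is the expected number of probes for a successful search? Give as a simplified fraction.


Load factor alpha = n/m = 35/84
Expected probes = 1 + alpha/2 = 1 + 35/(2*84)
= 1 + 35/168
= 168/168 + 35/168
= 203/168
Simplify: 29/24


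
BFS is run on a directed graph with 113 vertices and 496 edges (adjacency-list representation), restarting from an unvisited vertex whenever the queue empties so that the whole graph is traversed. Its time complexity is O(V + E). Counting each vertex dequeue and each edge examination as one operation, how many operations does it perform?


A full BFS traversal dequeues each vertex exactly once and examines each directed edge exactly once.
V = 113 (vertex processing cost)
E = 496 (edge examination cost)
Total operations proportional to V + E = 113 + 496 = 609


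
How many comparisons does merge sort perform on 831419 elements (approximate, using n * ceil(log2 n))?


Recursion depth: ceil(log2(831419)) = 20
Each recursion level merges n = 831419 elements
Total = 831419 * 20 = 16628380


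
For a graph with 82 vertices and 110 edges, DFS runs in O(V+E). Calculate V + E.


A full DFS traversal visits each vertex once and examines each edge once.
V = 82
E = 110
Sum = 82 + 110 = 192


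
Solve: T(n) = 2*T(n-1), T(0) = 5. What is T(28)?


Unrolling:
T(28) = 2*T(27) = 2^2*T(26) = ... = 2^28*T(0)
= 2^28 * 5
= 268435456 * 5 = 1342177280


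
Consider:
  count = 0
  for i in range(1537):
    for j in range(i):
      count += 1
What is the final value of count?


For each i, the inner loop runs i times:
  i=0: inner runs 0 times
  i=1: inner runs 1 time
  i=2: inner runs 2 times
  i=3: inner runs 3 times
  i=4: inner runs 4 times
  i=5: inner runs 5 times
  i=6: inner runs 6 times
  i=7: inner runs 7 times
  ...
Total = 0 + 1 + 2 + ... + 1536 = 1537*(1537-1)/2 = 1180416


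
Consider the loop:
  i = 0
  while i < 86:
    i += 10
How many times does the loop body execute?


Starting at i = 0, each iteration adds 10.
Iterations until i >= 86:
  Iteration 1: i = 0 -> i = 10
  Iteration 2: i = 10 -> i = 20
  Iteration 3: i = 20 -> i = 30
  Iteration 4: i = 30 -> i = 40
  Iteration 5: i = 40 -> i = 50
  Iteration 6: i = 50 -> i = 60
  Iteration 7: i = 60 -> i = 70
  Iteration 8: i = 70 -> i = 80
  ... continuing ...
Total iterations = ceil(86/10) = 9


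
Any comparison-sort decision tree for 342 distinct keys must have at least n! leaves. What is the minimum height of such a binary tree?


A binary decision tree of height h has at most 2^h leaves and needs at least n! of them, so h >= ceil(log2(n!)).
342! is far too large to multiply out, so use Stirling's series:
  ln(n!) ~ n ln n - n + (1/2) ln(2 pi n) + 1/(12n)  (error below 1/(360 n^3), negligible here)
  ln(342) = 5.8348107
  n ln n = 342 * 5.8348107 = 1995.5053
  (1/2) ln(2 pi * 342) = (1/2) ln(2148.8494) = 3.8363
  1/(12*342) = 0.0002
  ln(342!) ~ 1995.5053 - 342 + 3.8363 + 0.0002 = 1657.3418
Convert to base 2: log2(342!) = 1657.3418 / ln 2 = 1657.3418 / 0.69314718 = 2391.0388
ceil(2391.0388) = 2392


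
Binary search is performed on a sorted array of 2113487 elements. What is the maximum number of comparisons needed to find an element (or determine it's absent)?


Binary search halves the search space each comparison:
  Step 1: search space = 2113487 -> 1056743
  Step 2: search space = 1056743 -> 528371
  Step 3: search space = 528371 -> 264185
  Step 4: search space = 264185 -> 132092
  Step 5: search space = 132092 -> 66046
  Step 6: search space = 66046 -> 33023
  Step 7: search space = 33023 -> 16511
  Step 8: search space = 16511 -> 8255
  Step 9: search space = 8255 -> 4127
  Step 10: search space = 4127 -> 2063
  Step 11: search space = 2063 -> 1031
  Step 12: search space = 1031 -> 515
  Step 13: search space = 515 -> 257
  Step 14: search space = 257 -> 128
  Step 15: search space = 128 -> 64
  Step 16: search space = 64 -> 32
  Step 17: search space = 32 -> 16
  Step 18: search space = 16 -> 8
  Step 19: search space = 8 -> 4
  Step 20: search space = 4 -> 2
  Step 21: search space = 2 -> 1
  Step 22: search space = 1 (final check)
Maximum comparisons = floor(log2(2113487)) + 1 = 21 + 1 = 22


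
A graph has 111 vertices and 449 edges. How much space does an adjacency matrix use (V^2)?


Adjacency matrix: V x V grid of entries
Space = V^2 = 111^2 = 111 * 111 = 12321


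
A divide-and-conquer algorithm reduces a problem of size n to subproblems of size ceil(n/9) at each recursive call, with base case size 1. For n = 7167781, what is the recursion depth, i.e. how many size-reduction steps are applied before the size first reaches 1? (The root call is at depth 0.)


Each step divides the size by 9 (rounding up); after k steps the size is ceil(n/9^k), which equals 1 exactly when 9^k >= n.
So the depth is the smallest k with 9^k >= 7167781, i.e. ceil(log_9(7167781)).
9^7 = 4782969 < 7167781 <= 43046721 = 9^8
Recursion depth = 8


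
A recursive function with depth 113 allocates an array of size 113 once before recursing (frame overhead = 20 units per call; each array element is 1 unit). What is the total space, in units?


Array allocation: 113 units (allocated once)
Stack frames: 113 deep * 20 per frame = 2260 units
Total = 113 + 2260 = 2373


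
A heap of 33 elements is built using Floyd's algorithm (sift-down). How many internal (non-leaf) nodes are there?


Leaf nodes occupy roughly half the array.
Sift-down is called for each internal node, starting from the last one.
Internal nodes = floor(n/2) = floor(33/2) = 16


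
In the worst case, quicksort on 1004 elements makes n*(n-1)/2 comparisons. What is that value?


Sum of comparisons per partition:
1003 + 1002 + ... + 1 + 0
= 1004 * (1004 - 1) / 2
= 1004 * 1003 / 2
= 503506


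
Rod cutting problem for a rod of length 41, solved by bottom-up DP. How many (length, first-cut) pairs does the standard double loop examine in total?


For each subproblem length i = 1..41, the inner loop considers i possible first cuts.
Total = 1 + 2 + ... + 41
= 41*(41+1)/2
= 41*42/2 = 861


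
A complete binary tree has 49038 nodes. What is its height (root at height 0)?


In a complete binary tree, level k holds nodes 2^k .. 2^(k+1)-1 (1-indexed).
Height = floor(log2(n)) = floor(log2(49038)) = 15
Check: 2^15 = 32768 <= 49038 < 65536 = 2^16


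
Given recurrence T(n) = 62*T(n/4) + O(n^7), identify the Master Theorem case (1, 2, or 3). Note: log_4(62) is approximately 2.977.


Master Theorem parameters: a=62, b=4, c=7
log_b(a) = 2.977
Compare b^c with a: 4^7 = 16384 > 62, so c > log_b(a).
Comparing c=7 vs log_b(a)=2.977:
7 > 2.977 => Case 3
Result: T(n) = O(n^7)
Master Theorem case = 3


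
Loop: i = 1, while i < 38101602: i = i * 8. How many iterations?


i multiplies by 8 each step:
i = 1 -> 8 -> 64 -> 512 -> 4096 -> 32768 -> 262144 -> 2097152 -> 16777216 -> 134217728 (stop)
Iterations = ceil(log_8(38101602)) = 9


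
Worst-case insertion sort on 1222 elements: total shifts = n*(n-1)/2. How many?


Sum of shifts = 1 + 2 + 3 + ... + 1221
= 1222 * 1221 / 2
= 1492062 / 2
= 746031


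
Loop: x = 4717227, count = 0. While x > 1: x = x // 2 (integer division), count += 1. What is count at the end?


The variable x halves each step:
x = 4717227 -> 2358613 -> 1179306 -> 589653 -> 294826 -> 147413 -> 73706 -> 36853 -> 18426 -> 9213 -> 4606 -> 2303 -> 1151 -> 575 -> 287 -> 143 -> 71 -> 35 -> 17 -> 8 -> 4 -> 2 -> 1
Number of halvings = floor(log2(4717227)) = 22


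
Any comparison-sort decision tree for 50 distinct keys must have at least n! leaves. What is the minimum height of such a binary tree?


A binary decision tree of height h has at most 2^h leaves and needs at least n! of them, so h >= ceil(log2(n!)).
50! is far too large to multiply out, so use Stirling's series:
  ln(n!) ~ n ln n - n + (1/2) ln(2 pi n) + 1/(12n)  (error below 1/(360 n^3), negligible here)
  ln(50) = 3.9120230
  n ln n = 50 * 3.9120230 = 195.6011
  (1/2) ln(2 pi * 50) = (1/2) ln(314.1593) = 2.8750
  1/(12*50) = 0.0017
  ln(50!) ~ 195.6011 - 50 + 2.8750 + 0.0017 = 148.4778
Convert to base 2: log2(50!) = 148.4778 / ln 2 = 148.4778 / 0.69314718 = 214.2082
ceil(214.2082) = 215


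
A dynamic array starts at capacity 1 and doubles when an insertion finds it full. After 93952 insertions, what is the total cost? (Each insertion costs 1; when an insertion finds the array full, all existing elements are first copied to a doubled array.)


Insertion cost: 93952 (one per element)
Resizes occur just before inserting elements 2, 3, 5, 9, ...
Elements copied at each resize: 1 + 2 + 4 + 8 + 16 + 32 + 64 + 128 + 256 + 512 + 1024 + 2048 + 4096 + 8192 + 16384 + 32768 + 65536
Sum of copies = 131071 (geometric series: 2^k - 1)
Total = 93952 + 131071 = 225023


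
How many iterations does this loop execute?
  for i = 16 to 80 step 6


The loop variable i takes values starting at 16 and increments by 6 each iteration.
Sequence: i = 16, 22, 28, 34, 40, 46, 52, 58, 64, ...
The upper bound 80 is inclusive, so the count is floor((last - first) / step) + 1:
floor((80 - 16) / 6) + 1 = floor(64/6) + 1 = 10 + 1 = 11


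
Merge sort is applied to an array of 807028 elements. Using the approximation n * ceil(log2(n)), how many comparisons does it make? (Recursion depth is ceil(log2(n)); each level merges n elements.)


Merge sort divides the array into halves recursively.
Number of levels = ceil(log2(807028)) = 20
At each level, approximately n = 807028 comparisons are needed for merging.
Total comparisons ~ n * ceil(log2(n)) = 807028 * 20 = 16140560


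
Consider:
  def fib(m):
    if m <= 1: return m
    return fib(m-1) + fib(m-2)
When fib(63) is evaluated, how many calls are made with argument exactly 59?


Let N(m) = number of times fib(m) is called while evaluating fib(63).
N(63) = 1 (the initial call).
N(62) = 1 (only fib(63) calls it).
For 1 <= m <= 61: fib(m) is called by fib(m+1) and fib(m+2), so
  N(m) = N(m+1) + N(m+2).
fib(0) is called only by fib(2), so N(0) = N(2).
Walk down from m=63:
  N(63)=1, N(62)=1, N(61)=2, N(60)=3, N(59)=5
N(59) = 5


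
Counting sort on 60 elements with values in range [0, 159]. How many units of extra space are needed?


Output array size: 60 (to store sorted result)
Count array size: 160 (one slot per possible value, range 0 to 159)
Total extra space = 60 + 160 = 220


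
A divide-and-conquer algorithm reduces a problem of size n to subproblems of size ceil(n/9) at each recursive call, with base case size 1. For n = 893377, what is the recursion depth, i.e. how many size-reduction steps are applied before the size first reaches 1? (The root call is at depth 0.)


Each step divides the size by 9 (rounding up); after k steps the size is ceil(n/9^k), which equals 1 exactly when 9^k >= n.
So the depth is the smallest k with 9^k >= 893377, i.e. ceil(log_9(893377)).
9^6 = 531441 < 893377 <= 4782969 = 9^7
Recursion depth = 7


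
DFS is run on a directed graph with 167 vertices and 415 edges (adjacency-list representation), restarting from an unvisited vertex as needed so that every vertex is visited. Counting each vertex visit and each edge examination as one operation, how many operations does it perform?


A full DFS traversal processes each vertex exactly once (push/pop on stack).
Each directed edge is examined once.
V = 167, E = 415
V + E = 582


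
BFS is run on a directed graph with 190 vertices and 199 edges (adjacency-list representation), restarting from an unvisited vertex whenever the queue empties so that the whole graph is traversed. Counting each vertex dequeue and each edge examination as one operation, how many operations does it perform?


A full BFS traversal dequeues each vertex exactly once and examines each directed edge exactly once.
V = 190 (vertex processing cost)
E = 199 (edge examination cost)
Total operations proportional to V + E = 190 + 199 = 389


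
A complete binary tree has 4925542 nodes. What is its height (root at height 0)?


In a complete binary tree, level k holds nodes 2^k .. 2^(k+1)-1 (1-indexed).
Height = floor(log2(n)) = floor(log2(4925542)) = 22
Check: 2^22 = 4194304 <= 4925542 < 8388608 = 2^23


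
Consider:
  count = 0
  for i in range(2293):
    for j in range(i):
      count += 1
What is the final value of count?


For each i, the inner loop runs i times:
  i=0: inner runs 0 times
  i=1: inner runs 1 time
  i=2: inner runs 2 times
  i=3: inner runs 3 times
  i=4: inner runs 4 times
  i=5: inner runs 5 times
  i=6: inner runs 6 times
  i=7: inner runs 7 times
  ...
Total = 0 + 1 + 2 + ... + 2292 = 2293*(2293-1)/2 = 2627778


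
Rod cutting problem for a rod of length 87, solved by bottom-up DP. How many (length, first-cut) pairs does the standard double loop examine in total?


For each subproblem length i = 1..87, the inner loop considers i possible first cuts.
Total = 1 + 2 + ... + 87
= 87*(87+1)/2
= 87*88/2 = 3828


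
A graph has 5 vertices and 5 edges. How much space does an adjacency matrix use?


Adjacency matrix: V x V grid of entries
Space = V^2 = 5^2 = 5 * 5 = 25


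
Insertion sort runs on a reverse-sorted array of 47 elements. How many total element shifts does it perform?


Sum of shifts = 1 + 2 + 3 + ... + 46
= 47 * 46 / 2
= 2162 / 2
= 1081


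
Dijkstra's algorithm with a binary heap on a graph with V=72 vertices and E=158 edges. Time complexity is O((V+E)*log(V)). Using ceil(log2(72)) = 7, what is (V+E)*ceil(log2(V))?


Dijkstra with a binary heap: each vertex is extracted once, each edge may relax once.
Each heap operation costs O(log V).
V + E = 72 + 158 = 230
ceil(log2(72)) = 7 (since 2^6 = 64 < 72 <= 128 = 2^7)
Total heap work = (V+E) * ceil(log2(V)) = 230 * 7 = 1610


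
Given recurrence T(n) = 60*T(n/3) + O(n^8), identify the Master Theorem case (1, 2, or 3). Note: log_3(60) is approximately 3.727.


Master Theorem parameters: a=60, b=3, c=8
log_b(a) = 3.727
Compare b^c with a: 3^8 = 6561 > 60, so c > log_b(a).
Comparing c=8 vs log_b(a)=3.727:
8 > 3.727 => Case 3
Result: T(n) = O(n^8)
Master Theorem case = 3


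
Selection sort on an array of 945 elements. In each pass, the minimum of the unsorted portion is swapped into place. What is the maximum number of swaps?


Selection sort performs one swap per pass:
  Pass 1: find min in positions 0 to 944, swap with position 0
  Pass 2: find min in positions 1 to 944, swap with position 1
  Pass 3: find min in positions 2 to 944, swap with position 2
  Pass 4: find min in positions 3 to 944, swap with position 3
  Pass 5: find min in positions 4 to 944, swap with position 4
  ... (939 more passes)
Total passes (and swaps) = n - 1 = 945 - 1 = 944


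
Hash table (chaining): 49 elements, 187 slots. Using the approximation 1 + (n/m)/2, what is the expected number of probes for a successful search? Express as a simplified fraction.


Computing expected probes:
alpha = 49/187
= 1 + alpha/2
= 1 + 49/(2*187)
= (2*187 + 49) / (2*187)
= 423/374


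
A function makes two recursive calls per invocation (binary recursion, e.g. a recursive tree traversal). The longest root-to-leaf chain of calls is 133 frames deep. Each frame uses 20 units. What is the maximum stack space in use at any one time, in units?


Binary recursion: the two calls run one after the other, so only one root-to-leaf chain of frames is on the stack at a time.
Maximum depth (longest chain) = 133 frames
Each frame = 20 units
Max stack space = 133 * 20 = 2660


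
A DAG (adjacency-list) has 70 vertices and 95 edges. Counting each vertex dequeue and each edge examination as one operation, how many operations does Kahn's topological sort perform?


V = 70 (vertex processing)
E = 95 (edge processing)
V + E = 70 + 95 = 165


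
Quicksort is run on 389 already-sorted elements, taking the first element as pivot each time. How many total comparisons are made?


Sum of comparisons per partition:
388 + 387 + ... + 1 + 0
= 389 * (389 - 1) / 2
= 389 * 388 / 2
= 75466


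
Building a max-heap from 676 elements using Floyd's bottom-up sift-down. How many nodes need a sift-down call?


In a heap of 676 elements (0-indexed array):
  Last element index: 675
  Parent of last element: floor((675 - 1) / 2) = 337
  Internal nodes: indices 0 to 337
  Count = floor(676/2) = 338


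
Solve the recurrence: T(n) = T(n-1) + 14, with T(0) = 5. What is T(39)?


Unrolling the recurrence:
T(39) = T(38) + 14
       = T(37) + 14 + 14
       = T(36) + 14*3
       ...
       = T(0) + 14*39
       = 5 + 546 = 551


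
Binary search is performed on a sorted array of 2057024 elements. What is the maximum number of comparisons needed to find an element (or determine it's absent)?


Binary search halves the search space each comparison:
  Step 1: search space = 2057024 -> 1028512
  Step 2: search space = 1028512 -> 514256
  Step 3: search space = 514256 -> 257128
  Step 4: search space = 257128 -> 128564
  Step 5: search space = 128564 -> 64282
  Step 6: search space = 64282 -> 32141
  Step 7: search space = 32141 -> 16070
  Step 8: search space = 16070 -> 8035
  Step 9: search space = 8035 -> 4017
  Step 10: search space = 4017 -> 2008
  Step 11: search space = 2008 -> 1004
  Step 12: search space = 1004 -> 502
  Step 13: search space = 502 -> 251
  Step 14: search space = 251 -> 125
  Step 15: search space = 125 -> 62
  Step 16: search space = 62 -> 31
  Step 17: search space = 31 -> 15
  Step 18: search space = 15 -> 7
  Step 19: search space = 7 -> 3
  Step 20: search space = 3 -> 1
  Step 21: search space = 1 (final check)
Maximum comparisons = floor(log2(2057024)) + 1 = 20 + 1 = 21


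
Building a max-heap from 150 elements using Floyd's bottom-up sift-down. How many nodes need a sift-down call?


In a heap of 150 elements (0-indexed array):
  Last element index: 149
  Parent of last element: floor((149 - 1) / 2) = 74
  Internal nodes: indices 0 to 74
  Count = floor(150/2) = 75


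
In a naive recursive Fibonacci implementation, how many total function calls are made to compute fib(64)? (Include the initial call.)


Let C(m) = total calls to evaluate fib(m). Then C(0)=C(1)=1, and
C(m) = 1 + C(m-1) + C(m-2) for m >= 2.
Build the table (each entry = 1 + previous two):
  C(0) = 1
  C(1) = 1
  C(2) = 1 + 1 + 1 = 3
  C(3) = 1 + 3 + 1 = 5
  C(4) = 1 + 5 + 3 = 9
  C(5) = 1 + 9 + 5 = 15
  C(6) = 1 + 15 + 9 = 25
  C(7) = 1 + 25 + 15 = 41
  C(8) = 1 + 41 + 25 = 67
  C(9) = 1 + 67 + 41 = 109
  C(10) = 1 + 109 + 67 = 177
  C(11) = 1 + 177 + 109 = 287
  C(12) = 1 + 287 + 177 = 465
  C(13) = 1 + 465 + 287 = 753
  C(14) = 1 + 753 + 465 = 1219
  C(15) = 1 + 1219 + 753 = 1973
  C(16) = 1 + 1973 + 1219 = 3193
  C(17) = 1 + 3193 + 1973 = 5167
  C(18) = 1 + 5167 + 3193 = 8361
  C(19) = 1 + 8361 + 5167 = 13529
  C(20) = 1 + 13529 + 8361 = 21891
  C(21) = 1 + 21891 + 13529 = 35421
  C(22) = 1 + 35421 + 21891 = 57313
  C(23) = 1 + 57313 + 35421 = 92735
  C(24) = 1 + 92735 + 57313 = 150049
  C(25) = 1 + 150049 + 92735 = 242785
  C(26) = 1 + 242785 + 150049 = 392835
  C(27) = 1 + 392835 + 242785 = 635621
  C(28) = 1 + 635621 + 392835 = 1028457
  C(29) = 1 + 1028457 + 635621 = 1664079
  C(30) = 1 + 1664079 + 1028457 = 2692537
  C(31) = 1 + 2692537 + 1664079 = 4356617
  C(32) = 1 + 4356617 + 2692537 = 7049155
  C(33) = 1 + 7049155 + 4356617 = 11405773
  C(34) = 1 + 11405773 + 7049155 = 18454929
  C(35) = 1 + 18454929 + 11405773 = 29860703
  C(36) = 1 + 29860703 + 18454929 = 48315633
  C(37) = 1 + 48315633 + 29860703 = 78176337
  C(38) = 1 + 78176337 + 48315633 = 126491971
  C(39) = 1 + 126491971 + 78176337 = 204668309
  C(40) = 1 + 204668309 + 126491971 = 331160281
  C(41) = 1 + 331160281 + 204668309 = 535828591
  C(42) = 1 + 535828591 + 331160281 = 866988873
  C(43) = 1 + 866988873 + 535828591 = 1402817465
  C(44) = 1 + 1402817465 + 866988873 = 2269806339
  C(45) = 1 + 2269806339 + 1402817465 = 3672623805
  C(46) = 1 + 3672623805 + 2269806339 = 5942430145
  C(47) = 1 + 5942430145 + 3672623805 = 9615053951
  C(48) = 1 + 9615053951 + 5942430145 = 15557484097
  C(49) = 1 + 15557484097 + 9615053951 = 25172538049
  C(50) = 1 + 25172538049 + 15557484097 = 40730022147
  C(51) = 1 + 40730022147 + 25172538049 = 65902560197
  C(52) = 1 + 65902560197 + 40730022147 = 106632582345
  C(53) = 1 + 106632582345 + 65902560197 = 172535142543
  C(54) = 1 + 172535142543 + 106632582345 = 279167724889
  C(55) = 1 + 279167724889 + 172535142543 = 451702867433
  C(56) = 1 + 451702867433 + 279167724889 = 730870592323
  C(57) = 1 + 730870592323 + 451702867433 = 1182573459757
  C(58) = 1 + 1182573459757 + 730870592323 = 1913444052081
  C(59) = 1 + 1913444052081 + 1182573459757 = 3096017511839
  C(60) = 1 + 3096017511839 + 1913444052081 = 5009461563921
  C(61) = 1 + 5009461563921 + 3096017511839 = 8105479075761
  C(62) = 1 + 8105479075761 + 5009461563921 = 13114940639683
  C(63) = 1 + 13114940639683 + 8105479075761 = 21220419715445
  C(64) = 1 + 21220419715445 + 13114940639683 = 34335360355129
Total calls for fib(64) = 34335360355129
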